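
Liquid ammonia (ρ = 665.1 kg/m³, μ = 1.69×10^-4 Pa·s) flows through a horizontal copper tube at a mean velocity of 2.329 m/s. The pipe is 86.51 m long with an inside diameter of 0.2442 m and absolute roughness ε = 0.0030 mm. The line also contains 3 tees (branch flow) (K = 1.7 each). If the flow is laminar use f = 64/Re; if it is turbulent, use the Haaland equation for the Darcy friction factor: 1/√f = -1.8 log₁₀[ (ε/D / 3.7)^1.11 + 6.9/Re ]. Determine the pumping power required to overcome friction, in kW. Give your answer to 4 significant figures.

P ≈ 1.739 kW

Reynolds number Re = ρVD/μ = 665.1 · 2.329 · 0.2442 / 0.000169 = 2.238e+06.
Re > 4000 → turbulent. Relative roughness ε/D = 3e-06/0.2442 = 1.23e-05. Haaland: 1/√f = -1.8 log₁₀[(1.23e-05/3.7)^1.11 + 6.9/2.238e+06] = -1.8 log₁₀[8.29e-07 + 3.08e-06] = 9.734, so f = 0.01055.
Total minor-loss coefficient ΣK = 3·1.7 = 5.1.
ΔP = [f·L/D + ΣK]·(ρV²/2) = [0.01055·86.51/0.2442 + 5.1]·(665.1·2.329²/2) = [3.739 + 5.1]·1804 = 1.594e+04 Pa.
Q = V·A = 2.329·0.04684 = 0.1091 m³/s.
Pumping power P = QΔP = 0.1091·1.594e+04 = 1739.2 W = 1.739 kW.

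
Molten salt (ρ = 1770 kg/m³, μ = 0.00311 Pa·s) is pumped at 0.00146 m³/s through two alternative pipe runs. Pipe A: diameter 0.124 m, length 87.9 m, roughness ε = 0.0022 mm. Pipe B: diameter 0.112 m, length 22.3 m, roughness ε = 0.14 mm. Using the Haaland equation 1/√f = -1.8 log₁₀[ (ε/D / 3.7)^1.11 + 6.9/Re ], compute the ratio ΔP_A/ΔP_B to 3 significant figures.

Pipe A: V = Q/A = 0.00146/0.01208 = 0.1209 m/s; Re = 8532; ε/D = 1.77e-05; Haaland → f = 0.03229; ΔP_A = f(L/D)(ρV²/2) = 296.1 Pa.
Pipe B: V = Q/A = 0.00146/0.009852 = 0.1482 m/s; Re = 9446; ε/D = 0.00125; Haaland → f = 0.03296; ΔP_B = f(L/D)(ρV²/2) = 127.5 Pa.
ΔP_A/ΔP_B = 296.1/127.5 = 2.32.

ΔP_A/ΔP_B ≈ 2.32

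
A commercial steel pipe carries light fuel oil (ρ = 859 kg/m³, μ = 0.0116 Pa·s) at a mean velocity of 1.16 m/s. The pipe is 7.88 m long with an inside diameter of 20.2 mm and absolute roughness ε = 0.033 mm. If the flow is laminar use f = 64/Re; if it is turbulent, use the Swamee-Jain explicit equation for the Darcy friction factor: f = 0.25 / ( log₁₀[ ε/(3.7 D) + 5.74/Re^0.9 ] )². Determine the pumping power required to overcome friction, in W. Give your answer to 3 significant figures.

Reynolds number Re = ρVD/μ = 859 · 1.16 · 0.0202 / 0.0116 = 1735.
Re < 2300 → laminar flow, so f = 64/Re = 64/1735 = 0.03688 (the turbulent correlation is not needed).
Darcy-Weisbach: ΔP = f(L/D)(ρV²/2) = 0.03688·(7.88/0.0202)·(859·1.16²/2) = 0.03688·390.1·577.9 = 8316 Pa.
Q = V·A = 1.16·0.0003205 = 0.0003717 m³/s.
Pumping power P = QΔP = 0.0003717·8316 = 3.091 W = 3.09 W.

P ≈ 3.09 W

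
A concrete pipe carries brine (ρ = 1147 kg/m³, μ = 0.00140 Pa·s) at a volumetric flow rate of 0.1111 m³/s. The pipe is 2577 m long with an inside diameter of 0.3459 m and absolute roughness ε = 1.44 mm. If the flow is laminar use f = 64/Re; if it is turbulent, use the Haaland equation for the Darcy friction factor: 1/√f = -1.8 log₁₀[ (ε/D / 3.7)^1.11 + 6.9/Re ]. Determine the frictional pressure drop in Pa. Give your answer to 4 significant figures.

ΔP ≈ 173800 Pa

Cross-sectional area A = πD²/4 = π(0.3459)²/4 = 0.09397 m²; mean velocity V = Q/A = 0.1111/0.09397 = 1.182 m/s.
Reynolds number Re = ρVD/μ = 1147 · 1.182 · 0.3459 / 0.0014 = 3.35e+05.
Re > 4000 → turbulent. Relative roughness ε/D = 0.00144/0.3459 = 0.00416. Haaland: 1/√f = -1.8 log₁₀[(0.00416/3.7)^1.11 + 6.9/3.35e+05] = -1.8 log₁₀[0.000533 + 2.06e-05] = 5.862, so f = 0.0291.
Darcy-Weisbach: ΔP = f(L/D)(ρV²/2) = 0.0291·(2577/0.3459)·(1147·1.182²/2) = 0.0291·7450·801.6 = 1.738e+05 Pa.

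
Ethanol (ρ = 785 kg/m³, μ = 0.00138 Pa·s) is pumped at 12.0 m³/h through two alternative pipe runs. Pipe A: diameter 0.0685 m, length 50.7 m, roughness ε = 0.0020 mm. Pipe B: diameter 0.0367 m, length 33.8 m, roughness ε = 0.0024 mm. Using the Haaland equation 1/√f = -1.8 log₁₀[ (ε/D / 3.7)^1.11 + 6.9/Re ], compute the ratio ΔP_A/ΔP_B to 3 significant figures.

Pipe A: V = Q/A = 0.003333/0.003685 = 0.9045 m/s; Re = 3.524e+04; ε/D = 2.92e-05; Haaland → f = 0.0225; ΔP_A = f(L/D)(ρV²/2) = 5348 Pa.
Pipe B: V = Q/A = 0.003333/0.001058 = 3.151 m/s; Re = 6.578e+04; ε/D = 6.54e-05; Haaland → f = 0.0197; ΔP_B = f(L/D)(ρV²/2) = 7.072e+04 Pa.
ΔP_A/ΔP_B = 5348/7.072e+04 = 0.0756.

ΔP_A/ΔP_B ≈ 0.0756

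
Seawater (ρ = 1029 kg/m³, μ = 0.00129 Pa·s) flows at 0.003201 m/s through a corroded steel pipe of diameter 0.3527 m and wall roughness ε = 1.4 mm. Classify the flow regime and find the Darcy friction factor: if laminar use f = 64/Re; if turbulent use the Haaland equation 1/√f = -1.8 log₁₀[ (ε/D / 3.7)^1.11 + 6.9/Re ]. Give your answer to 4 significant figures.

f ≈ 0.07107

Re = ρVD/μ = 1029·0.003201·0.3527/0.00129 = 900.6.
Re < 2300 → laminar, so f = 64/Re = 0.07107 (roughness is irrelevant in laminar flow).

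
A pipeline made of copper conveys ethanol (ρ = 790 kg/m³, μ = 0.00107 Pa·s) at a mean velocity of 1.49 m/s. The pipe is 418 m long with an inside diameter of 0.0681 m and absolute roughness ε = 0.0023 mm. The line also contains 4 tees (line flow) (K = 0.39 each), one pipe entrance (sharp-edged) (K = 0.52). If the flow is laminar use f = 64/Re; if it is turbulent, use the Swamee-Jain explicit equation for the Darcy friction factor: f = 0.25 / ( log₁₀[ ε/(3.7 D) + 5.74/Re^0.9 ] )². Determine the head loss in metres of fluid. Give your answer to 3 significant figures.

Reynolds number Re = ρVD/μ = 790 · 1.49 · 0.0681 / 0.00107 = 7.492e+04.
Re > 4000 → turbulent. Relative roughness ε/D = 2.3e-06/0.0681 = 3.38e-05. Swamee-Jain: f = 0.25/(log₁₀[3.38e-05/3.7 + 5.74/7.492e+04^0.9])² = 0.25/(log₁₀[9.13e-06 + 0.000235])² = 0.25/(-3.612)² = 0.01917.
Total minor-loss coefficient ΣK = 4·0.39 + 1·0.52 = 2.08.
ΔP = [f·L/D + ΣK]·(ρV²/2) = [0.01917·418/0.0681 + 2.08]·(790·1.49²/2) = [117.6 + 2.08]·876.9 = 1.05e+05 Pa.
Head loss h_f = ΔP/(ρg) = 1.05e+05/(790·9.81) = 13.5 m.

h_f ≈ 13.5 m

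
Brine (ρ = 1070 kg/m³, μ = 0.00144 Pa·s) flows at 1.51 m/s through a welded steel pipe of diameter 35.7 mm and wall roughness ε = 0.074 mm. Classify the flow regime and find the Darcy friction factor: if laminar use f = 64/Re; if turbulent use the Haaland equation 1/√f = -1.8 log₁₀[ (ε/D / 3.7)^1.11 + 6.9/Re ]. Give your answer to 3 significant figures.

Re = ρVD/μ = 1070·1.51·0.0357/0.00144 = 4.006e+04.
Re > 4000 → turbulent. ε/D = 7.4e-05/0.0357 = 0.00207; Haaland: 1/√f = -1.8 log₁₀[0.000246 + 0.000172] = 6.082, so f = 0.02704.

f ≈ 0.0270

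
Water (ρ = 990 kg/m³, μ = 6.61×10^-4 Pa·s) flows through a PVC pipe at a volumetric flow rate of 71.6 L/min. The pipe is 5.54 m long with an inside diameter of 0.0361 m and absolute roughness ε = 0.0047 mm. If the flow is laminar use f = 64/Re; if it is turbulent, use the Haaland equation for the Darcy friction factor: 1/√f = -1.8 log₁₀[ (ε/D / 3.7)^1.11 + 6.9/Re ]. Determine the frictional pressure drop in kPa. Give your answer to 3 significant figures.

ΔP ≈ 2.08 kPa

Q = 71.6 L/min = 71.6/60000 = 0.001193 m³/s.
Cross-sectional area A = πD²/4 = π(0.0361)²/4 = 0.001024 m²; mean velocity V = Q/A = 0.001193/0.001024 = 1.166 m/s.
Reynolds number Re = ρVD/μ = 990 · 1.166 · 0.0361 / 0.000661 = 6.304e+04.
Re > 4000 → turbulent. Relative roughness ε/D = 4.7e-06/0.0361 = 0.00013. Haaland: 1/√f = -1.8 log₁₀[(0.00013/3.7)^1.11 + 6.9/6.304e+04] = -1.8 log₁₀[1.14e-05 + 0.000109] = 7.052, so f = 0.02011.
Darcy-Weisbach: ΔP = f(L/D)(ρV²/2) = 0.02011·(5.54/0.0361)·(990·1.166²/2) = 0.02011·153.5·672.9 = 2076 Pa.
ΔP = 2076 Pa = 2.08 kPa.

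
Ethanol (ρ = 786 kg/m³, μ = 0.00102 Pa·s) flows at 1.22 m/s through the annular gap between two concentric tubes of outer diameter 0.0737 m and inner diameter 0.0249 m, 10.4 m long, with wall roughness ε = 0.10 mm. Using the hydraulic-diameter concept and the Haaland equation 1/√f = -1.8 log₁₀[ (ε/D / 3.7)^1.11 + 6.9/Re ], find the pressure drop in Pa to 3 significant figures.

Hydraulic diameter D_h = 4A/P = D_o - D_i = 0.0737 - 0.0249 = 0.0488 m.
Re = ρVD_h/μ = 786·1.22·0.0488/0.00102 = 4.588e+04.
ε/D_h = 0.0001/0.0488 = 0.00205; Haaland gives 1/√f = -1.8 log₁₀[0.000243+0.00015] = 6.13, so f = 0.02661.
ΔP = f(L/D_h)(ρV²/2) = 0.02661·10.4/0.0488·584.9 = 3318 Pa.

ΔP ≈ 3320 Pa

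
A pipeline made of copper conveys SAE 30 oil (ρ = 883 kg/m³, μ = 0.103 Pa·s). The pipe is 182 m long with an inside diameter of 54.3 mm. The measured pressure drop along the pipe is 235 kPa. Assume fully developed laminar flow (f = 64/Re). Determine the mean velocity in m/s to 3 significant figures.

For laminar flow, f = 64/Re with Re = ρVD/μ, so Darcy-Weisbach reduces to ΔP = 32μLV/D². Solving for V: V = ΔP·D²/(32μL) = 2.35e+05·(0.0543)²/(32·0.103·182) = 1.155 m/s.
Check: Re = ρVD/μ = 883·1.155·0.0543/0.103 = 537.7 < 2300, so the laminar assumption holds.

V ≈ 1.16 m/s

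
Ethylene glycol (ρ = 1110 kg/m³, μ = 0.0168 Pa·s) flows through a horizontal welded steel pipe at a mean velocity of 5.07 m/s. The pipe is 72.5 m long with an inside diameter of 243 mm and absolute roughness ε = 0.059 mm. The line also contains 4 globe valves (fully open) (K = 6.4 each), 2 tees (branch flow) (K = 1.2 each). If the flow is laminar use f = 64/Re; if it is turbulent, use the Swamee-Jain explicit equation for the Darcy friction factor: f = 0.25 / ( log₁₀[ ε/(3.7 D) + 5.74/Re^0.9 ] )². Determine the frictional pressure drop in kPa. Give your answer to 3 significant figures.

Reynolds number Re = ρVD/μ = 1110 · 5.07 · 0.243 / 0.0168 = 8.14e+04.
Re > 4000 → turbulent. Relative roughness ε/D = 5.9e-05/0.243 = 0.000243. Swamee-Jain: f = 0.25/(log₁₀[0.000243/3.7 + 5.74/8.14e+04^0.9])² = 0.25/(log₁₀[6.56e-05 + 0.000218])² = 0.25/(-3.547)² = 0.01988.
Total minor-loss coefficient ΣK = 4·6.4 + 2·1.2 = 28.
ΔP = [f·L/D + ΣK]·(ρV²/2) = [0.01988·72.5/0.243 + 28]·(1110·5.07²/2) = [5.93 + 28]·1.427e+04 = 4.841e+05 Pa.
ΔP = 4.841e+05 Pa = 484 kPa.

ΔP ≈ 484 kPa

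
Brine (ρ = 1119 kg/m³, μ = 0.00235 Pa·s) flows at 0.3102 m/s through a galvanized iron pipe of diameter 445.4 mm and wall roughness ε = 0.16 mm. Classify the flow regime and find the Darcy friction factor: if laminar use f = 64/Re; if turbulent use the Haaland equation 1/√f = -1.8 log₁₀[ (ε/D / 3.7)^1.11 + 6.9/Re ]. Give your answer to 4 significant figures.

f ≈ 0.02078

Re = ρVD/μ = 1119·0.3102·0.4454/0.00235 = 6.579e+04.
Re > 4000 → turbulent. ε/D = 0.00016/0.4454 = 0.000359; Haaland: 1/√f = -1.8 log₁₀[3.51e-05 + 0.000105] = 6.937, so f = 0.02078.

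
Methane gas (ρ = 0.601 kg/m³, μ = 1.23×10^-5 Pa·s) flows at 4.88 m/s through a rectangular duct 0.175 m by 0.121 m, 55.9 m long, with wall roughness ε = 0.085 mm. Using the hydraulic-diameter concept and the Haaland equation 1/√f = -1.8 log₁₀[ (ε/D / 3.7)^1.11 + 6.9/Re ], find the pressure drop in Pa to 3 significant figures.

ΔP ≈ 67.4 Pa

Hydraulic diameter D_h = 4A/P = 4·(0.175·0.121)/(2·(0.175+0.121)) = 0.0847/0.592 = 0.1431 m.
Re = ρVD_h/μ = 0.601·4.88·0.1431/1.23e-05 = 3.412e+04.
ε/D_h = 8.5e-05/0.1431 = 0.000594; Haaland gives 1/√f = -1.8 log₁₀[6.14e-05+0.000202] = 6.442, so f = 0.0241.
ΔP = f(L/D_h)(ρV²/2) = 0.0241·55.9/0.1431·7.156 = 67.37 Pa.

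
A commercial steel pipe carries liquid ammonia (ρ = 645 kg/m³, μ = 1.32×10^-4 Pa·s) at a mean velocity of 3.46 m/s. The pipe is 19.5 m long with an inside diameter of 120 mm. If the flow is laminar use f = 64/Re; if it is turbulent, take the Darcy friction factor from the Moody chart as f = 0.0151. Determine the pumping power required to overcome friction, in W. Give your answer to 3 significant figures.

Reynolds number Re = ρVD/μ = 645 · 3.46 · 0.12 / 0.000132 = 2.029e+06.
Re > 4000 → turbulent; use the Moody-chart value f = 0.0151.
Darcy-Weisbach: ΔP = f(L/D)(ρV²/2) = 0.0151·(19.5/0.12)·(645·3.46²/2) = 0.0151·162.5·3861 = 9474 Pa.
Q = V·A = 3.46·0.01131 = 0.03913 m³/s.
Pumping power P = QΔP = 0.03913·9474 = 370.7 W = 371 W.

P ≈ 371 W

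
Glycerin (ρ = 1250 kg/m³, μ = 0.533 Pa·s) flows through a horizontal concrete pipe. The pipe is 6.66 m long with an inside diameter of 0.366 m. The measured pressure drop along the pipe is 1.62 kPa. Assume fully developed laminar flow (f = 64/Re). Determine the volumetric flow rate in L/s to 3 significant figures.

For laminar flow, f = 64/Re with Re = ρVD/μ, so Darcy-Weisbach reduces to ΔP = 32μLV/D². Solving for V: V = ΔP·D²/(32μL) = 1620·(0.366)²/(32·0.533·6.66) = 1.91 m/s.
Check: Re = ρVD/μ = 1250·1.91·0.366/0.533 = 1640 < 2300, so the laminar assumption holds.
Q = V·A = 1.91·(π/4·0.366²) = 0.201 m³/s = 201 L/s.

Q ≈ 201 L/s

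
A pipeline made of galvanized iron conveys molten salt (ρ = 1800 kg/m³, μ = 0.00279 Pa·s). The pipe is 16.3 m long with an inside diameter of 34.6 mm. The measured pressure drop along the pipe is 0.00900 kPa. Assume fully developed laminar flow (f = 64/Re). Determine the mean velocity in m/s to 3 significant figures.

V ≈ 0.00740 m/s

For laminar flow, f = 64/Re with Re = ρVD/μ, so Darcy-Weisbach reduces to ΔP = 32μLV/D². Solving for V: V = ΔP·D²/(32μL) = 9·(0.0346)²/(32·0.00279·16.3) = 0.007404 m/s.
Check: Re = ρVD/μ = 1800·0.007404·0.0346/0.00279 = 165.3 < 2300, so the laminar assumption holds.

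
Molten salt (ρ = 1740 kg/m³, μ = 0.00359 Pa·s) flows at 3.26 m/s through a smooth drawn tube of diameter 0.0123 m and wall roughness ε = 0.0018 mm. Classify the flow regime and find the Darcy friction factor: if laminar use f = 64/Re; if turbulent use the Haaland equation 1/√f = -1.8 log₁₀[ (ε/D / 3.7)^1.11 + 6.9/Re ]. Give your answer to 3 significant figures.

f ≈ 0.0262

Re = ρVD/μ = 1740·3.26·0.0123/0.00359 = 1.943e+04.
Re > 4000 → turbulent. ε/D = 1.8e-06/0.0123 = 0.000146; Haaland: 1/√f = -1.8 log₁₀[1.3e-05 + 0.000355] = 6.181, so f = 0.02617.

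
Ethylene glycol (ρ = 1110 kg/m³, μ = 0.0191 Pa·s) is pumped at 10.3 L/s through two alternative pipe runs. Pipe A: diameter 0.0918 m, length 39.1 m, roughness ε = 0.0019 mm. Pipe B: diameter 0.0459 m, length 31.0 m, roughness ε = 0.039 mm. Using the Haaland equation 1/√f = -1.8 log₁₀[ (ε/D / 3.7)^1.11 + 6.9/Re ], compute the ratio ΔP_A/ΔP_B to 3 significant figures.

Pipe A: V = Q/A = 0.0103/0.006619 = 1.556 m/s; Re = 8302; ε/D = 2.07e-05; Haaland → f = 0.03254; ΔP_A = f(L/D)(ρV²/2) = 1.863e+04 Pa.
Pipe B: V = Q/A = 0.0103/0.001655 = 6.225 m/s; Re = 1.66e+04; ε/D = 0.00085; Haaland → f = 0.02843; ΔP_B = f(L/D)(ρV²/2) = 4.129e+05 Pa.
ΔP_A/ΔP_B = 1.863e+04/4.129e+05 = 0.0451.

ΔP_A/ΔP_B ≈ 0.0451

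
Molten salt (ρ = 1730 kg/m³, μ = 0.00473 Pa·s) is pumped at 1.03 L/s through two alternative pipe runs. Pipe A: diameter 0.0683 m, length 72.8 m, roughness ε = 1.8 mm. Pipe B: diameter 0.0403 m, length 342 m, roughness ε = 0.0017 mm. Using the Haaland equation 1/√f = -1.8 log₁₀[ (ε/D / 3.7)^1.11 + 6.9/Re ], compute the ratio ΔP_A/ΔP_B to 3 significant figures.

ΔP_A/ΔP_B ≈ 0.0303

Pipe A: V = Q/A = 0.00103/0.003664 = 0.2811 m/s; Re = 7023; ε/D = 0.0264; Haaland → f = 0.05881; ΔP_A = f(L/D)(ρV²/2) = 4285 Pa.
Pipe B: V = Q/A = 0.00103/0.001276 = 0.8075 m/s; Re = 1.19e+04; ε/D = 4.22e-05; Haaland → f = 0.0295; ΔP_B = f(L/D)(ρV²/2) = 1.412e+05 Pa.
ΔP_A/ΔP_B = 4285/1.412e+05 = 0.0303.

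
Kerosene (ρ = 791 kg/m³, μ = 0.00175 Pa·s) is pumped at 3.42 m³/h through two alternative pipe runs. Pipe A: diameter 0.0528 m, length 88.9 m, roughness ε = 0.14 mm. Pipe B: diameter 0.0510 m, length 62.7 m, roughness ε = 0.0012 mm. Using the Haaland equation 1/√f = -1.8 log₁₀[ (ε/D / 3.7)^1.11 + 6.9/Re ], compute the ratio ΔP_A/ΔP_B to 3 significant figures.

Pipe A: V = Q/A = 0.00095/0.00219 = 0.4339 m/s; Re = 1.035e+04; ε/D = 0.00265; Haaland → f = 0.03419; ΔP_A = f(L/D)(ρV²/2) = 4286 Pa.
Pipe B: V = Q/A = 0.00095/0.002043 = 0.465 m/s; Re = 1.072e+04; ε/D = 2.35e-05; Haaland → f = 0.03033; ΔP_B = f(L/D)(ρV²/2) = 3189 Pa.
ΔP_A/ΔP_B = 4286/3189 = 1.34.

ΔP_A/ΔP_B ≈ 1.34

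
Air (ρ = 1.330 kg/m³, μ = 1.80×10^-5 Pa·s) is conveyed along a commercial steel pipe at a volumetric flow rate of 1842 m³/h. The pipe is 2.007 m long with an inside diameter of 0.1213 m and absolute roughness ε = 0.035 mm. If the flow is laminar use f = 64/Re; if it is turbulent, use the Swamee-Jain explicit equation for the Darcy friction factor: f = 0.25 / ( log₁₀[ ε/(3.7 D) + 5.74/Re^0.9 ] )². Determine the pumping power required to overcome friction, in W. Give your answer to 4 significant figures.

Q = 1842 m³/h = 1842/3600 = 0.5117 m³/s.
Cross-sectional area A = πD²/4 = π(0.1213)²/4 = 0.01156 m²; mean velocity V = Q/A = 0.5117/0.01156 = 44.28 m/s.
Reynolds number Re = ρVD/μ = 1.33 · 44.28 · 0.1213 / 1.8e-05 = 3.968e+05.
Re > 4000 → turbulent. Relative roughness ε/D = 3.5e-05/0.1213 = 0.000289. Swamee-Jain: f = 0.25/(log₁₀[0.000289/3.7 + 5.74/3.968e+05^0.9])² = 0.25/(log₁₀[7.8e-05 + 5.25e-05])² = 0.25/(-3.884)² = 0.01657.
Darcy-Weisbach: ΔP = f(L/D)(ρV²/2) = 0.01657·(2.007/0.1213)·(1.33·44.28²/2) = 0.01657·16.55·1304 = 357.4 Pa.
Pumping power P = QΔP = 0.5117·357.4 = 182.86 W = 182.9 W.

P ≈ 182.9 W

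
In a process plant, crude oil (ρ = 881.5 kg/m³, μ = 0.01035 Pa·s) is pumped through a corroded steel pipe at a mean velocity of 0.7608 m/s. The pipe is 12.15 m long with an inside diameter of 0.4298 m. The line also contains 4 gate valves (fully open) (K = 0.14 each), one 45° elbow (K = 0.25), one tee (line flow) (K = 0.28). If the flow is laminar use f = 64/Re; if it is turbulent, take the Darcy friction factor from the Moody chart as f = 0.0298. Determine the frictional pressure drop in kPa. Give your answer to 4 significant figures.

Reynolds number Re = ρVD/μ = 881.5 · 0.7608 · 0.4298 / 0.0103 = 2.785e+04.
Re > 4000 → turbulent; use the Moody-chart value f = 0.0298.
Total minor-loss coefficient ΣK = 4·0.14 + 1·0.25 + 1·0.28 = 1.09.
ΔP = [f·L/D + ΣK]·(ρV²/2) = [0.0298·12.15/0.4298 + 1.09]·(881.5·0.7608²/2) = [0.8424 + 1.09]·255.1 = 493 Pa.
ΔP = 493 Pa = 0.4930 kPa.

ΔP ≈ 0.4930 kPa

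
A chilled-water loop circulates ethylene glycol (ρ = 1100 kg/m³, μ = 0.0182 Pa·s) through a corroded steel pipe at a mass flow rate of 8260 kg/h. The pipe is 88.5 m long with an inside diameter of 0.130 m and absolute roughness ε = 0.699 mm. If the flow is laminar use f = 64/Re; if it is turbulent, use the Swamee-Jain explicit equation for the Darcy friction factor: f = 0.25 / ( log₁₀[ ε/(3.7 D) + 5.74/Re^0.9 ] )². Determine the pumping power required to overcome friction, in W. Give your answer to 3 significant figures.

P ≈ 1.00 W

ṁ = 8260 kg/h = 8260/3600 = 2.294 kg/s.
A = πD²/4 = π(0.13)²/4 = 0.01327 m²; mean velocity V = ṁ/(ρA) = 2.294/(1100 · 0.01327) = 0.1571 m/s.
Reynolds number Re = ρVD/μ = 1100 · 0.1571 · 0.13 / 0.0182 = 1235.
Re < 2300 → laminar flow, so f = 64/Re = 64/1235 = 0.05183 (the turbulent correlation is not needed).
Darcy-Weisbach: ΔP = f(L/D)(ρV²/2) = 0.05183·(88.5/0.13)·(1100·0.1571²/2) = 0.05183·680.8·13.58 = 479.3 Pa.
Q = ṁ/ρ = 2.294/1100 = 0.002086 m³/s.
Pumping power P = QΔP = 0.002086·479.3 = 0.9997 W = 1.00 W.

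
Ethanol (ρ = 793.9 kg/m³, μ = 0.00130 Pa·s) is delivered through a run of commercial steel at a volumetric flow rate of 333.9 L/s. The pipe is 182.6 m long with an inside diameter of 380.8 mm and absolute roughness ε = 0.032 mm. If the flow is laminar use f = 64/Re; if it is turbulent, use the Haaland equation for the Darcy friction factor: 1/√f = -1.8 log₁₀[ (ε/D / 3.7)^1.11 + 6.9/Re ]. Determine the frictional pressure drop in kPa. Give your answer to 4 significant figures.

ΔP ≈ 22.23 kPa

Q = 333.9 L/s = 333.9/1000 = 0.3339 m³/s.
Cross-sectional area A = πD²/4 = π(0.3808)²/4 = 0.1139 m²; mean velocity V = Q/A = 0.3339/0.1139 = 2.932 m/s.
Reynolds number Re = ρVD/μ = 793.9 · 2.932 · 0.3808 / 0.0013 = 6.818e+05.
Re > 4000 → turbulent. Relative roughness ε/D = 3.2e-05/0.3808 = 8.4e-05. Haaland: 1/√f = -1.8 log₁₀[(8.4e-05/3.7)^1.11 + 6.9/6.818e+05] = -1.8 log₁₀[7.01e-06 + 1.01e-05] = 8.579, so f = 0.01359.
Darcy-Weisbach: ΔP = f(L/D)(ρV²/2) = 0.01359·(182.6/0.3808)·(793.9·2.932²/2) = 0.01359·479.5·3412 = 2.223e+04 Pa.
ΔP = 2.223e+04 Pa = 22.23 kPa.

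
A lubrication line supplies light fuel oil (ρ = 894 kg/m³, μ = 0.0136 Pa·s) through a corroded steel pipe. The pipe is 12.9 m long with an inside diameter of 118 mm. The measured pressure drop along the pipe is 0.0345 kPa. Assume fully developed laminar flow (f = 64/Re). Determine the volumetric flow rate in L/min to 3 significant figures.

Q ≈ 56.1 L/min

For laminar flow, f = 64/Re with Re = ρVD/μ, so Darcy-Weisbach reduces to ΔP = 32μLV/D². Solving for V: V = ΔP·D²/(32μL) = 34.5·(0.118)²/(32·0.0136·12.9) = 0.08557 m/s.
Check: Re = ρVD/μ = 894·0.08557·0.118/0.0136 = 663.7 < 2300, so the laminar assumption holds.
Q = V·A = 0.08557·(π/4·0.118²) = 0.0009357 m³/s = 56.1 L/min.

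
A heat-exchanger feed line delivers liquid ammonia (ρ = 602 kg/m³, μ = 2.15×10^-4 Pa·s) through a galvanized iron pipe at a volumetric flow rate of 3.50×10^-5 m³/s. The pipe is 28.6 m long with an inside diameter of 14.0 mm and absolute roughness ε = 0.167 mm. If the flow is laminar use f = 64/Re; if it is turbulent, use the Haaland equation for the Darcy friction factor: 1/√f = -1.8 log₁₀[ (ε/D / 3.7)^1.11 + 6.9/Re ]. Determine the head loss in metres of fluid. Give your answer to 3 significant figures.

Cross-sectional area A = πD²/4 = π(0.014)²/4 = 0.0001539 m²; mean velocity V = Q/A = 3.5e-05/0.0001539 = 0.2274 m/s.
Reynolds number Re = ρVD/μ = 602 · 0.2274 · 0.014 / 0.000215 = 8913.
Re > 4000 → turbulent. Relative roughness ε/D = 0.000167/0.014 = 0.0119. Haaland: 1/√f = -1.8 log₁₀[(0.0119/3.7)^1.11 + 6.9/8913] = -1.8 log₁₀[0.00172 + 0.000774] = 4.687, so f = 0.04552.
Darcy-Weisbach: ΔP = f(L/D)(ρV²/2) = 0.04552·(28.6/0.014)·(602·0.2274²/2) = 0.04552·2043·15.56 = 1447 Pa.
Head loss h_f = ΔP/(ρg) = 1447/(602·9.81) = 0.245 m.

h_f ≈ 0.245 m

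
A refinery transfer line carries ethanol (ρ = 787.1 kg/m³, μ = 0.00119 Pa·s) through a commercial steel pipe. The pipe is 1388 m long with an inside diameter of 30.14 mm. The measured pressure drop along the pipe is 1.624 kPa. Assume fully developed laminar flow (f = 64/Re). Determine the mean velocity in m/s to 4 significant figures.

V ≈ 0.02791 m/s

For laminar flow, f = 64/Re with Re = ρVD/μ, so Darcy-Weisbach reduces to ΔP = 32μLV/D². Solving for V: V = ΔP·D²/(32μL) = 1624·(0.03014)²/(32·0.00119·1388) = 0.02791 m/s.
Check: Re = ρVD/μ = 787.1·0.02791·0.03014/0.00119 = 556.4 < 2300, so the laminar assumption holds.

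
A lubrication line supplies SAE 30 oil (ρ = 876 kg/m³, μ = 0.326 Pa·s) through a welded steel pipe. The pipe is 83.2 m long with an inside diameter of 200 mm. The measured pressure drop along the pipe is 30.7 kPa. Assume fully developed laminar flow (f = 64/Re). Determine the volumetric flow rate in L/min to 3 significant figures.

Q ≈ 2670 L/min

For laminar flow, f = 64/Re with Re = ρVD/μ, so Darcy-Weisbach reduces to ΔP = 32μLV/D². Solving for V: V = ΔP·D²/(32μL) = 3.07e+04·(0.2)²/(32·0.326·83.2) = 1.415 m/s.
Check: Re = ρVD/μ = 876·1.415·0.2/0.326 = 760.4 < 2300, so the laminar assumption holds.
Q = V·A = 1.415·(π/4·0.2²) = 0.04445 m³/s = 2670 L/min.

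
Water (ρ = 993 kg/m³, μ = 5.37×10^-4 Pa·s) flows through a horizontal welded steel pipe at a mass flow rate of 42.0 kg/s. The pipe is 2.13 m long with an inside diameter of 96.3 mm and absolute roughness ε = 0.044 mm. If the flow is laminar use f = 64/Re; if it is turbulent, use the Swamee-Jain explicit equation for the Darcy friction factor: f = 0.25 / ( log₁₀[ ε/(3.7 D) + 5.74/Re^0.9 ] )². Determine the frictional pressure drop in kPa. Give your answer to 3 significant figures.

ΔP ≈ 6.29 kPa

A = πD²/4 = π(0.0963)²/4 = 0.007284 m²; mean velocity V = ṁ/(ρA) = 42/(993 · 0.007284) = 5.807 m/s.
Reynolds number Re = ρVD/μ = 993 · 5.807 · 0.0963 / 0.000537 = 1.034e+06.
Re > 4000 → turbulent. Relative roughness ε/D = 4.4e-05/0.0963 = 0.000457. Swamee-Jain: f = 0.25/(log₁₀[0.000457/3.7 + 5.74/1.034e+06^0.9])² = 0.25/(log₁₀[0.000123 + 2.22e-05])² = 0.25/(-3.837)² = 0.01698.
Darcy-Weisbach: ΔP = f(L/D)(ρV²/2) = 0.01698·(2.13/0.0963)·(993·5.807²/2) = 0.01698·22.12·1.674e+04 = 6290 Pa.
ΔP = 6290 Pa = 6.29 kPa.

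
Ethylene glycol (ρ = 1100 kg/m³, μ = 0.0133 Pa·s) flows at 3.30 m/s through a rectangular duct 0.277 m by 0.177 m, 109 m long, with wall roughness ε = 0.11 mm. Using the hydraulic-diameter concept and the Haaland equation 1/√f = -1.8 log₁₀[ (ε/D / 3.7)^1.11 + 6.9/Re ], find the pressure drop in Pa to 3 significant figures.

ΔP ≈ 65500 Pa

Hydraulic diameter D_h = 4A/P = 4·(0.277·0.177)/(2·(0.277+0.177)) = 0.1961/0.908 = 0.216 m.
Re = ρVD_h/μ = 1100·3.3·0.216/0.0133 = 5.895e+04.
ε/D_h = 0.00011/0.216 = 0.000509; Haaland gives 1/√f = -1.8 log₁₀[5.18e-05+0.000117] = 6.791, so f = 0.02169.
ΔP = f(L/D_h)(ρV²/2) = 0.02169·109/0.216·5990 = 6.555e+04 Pa.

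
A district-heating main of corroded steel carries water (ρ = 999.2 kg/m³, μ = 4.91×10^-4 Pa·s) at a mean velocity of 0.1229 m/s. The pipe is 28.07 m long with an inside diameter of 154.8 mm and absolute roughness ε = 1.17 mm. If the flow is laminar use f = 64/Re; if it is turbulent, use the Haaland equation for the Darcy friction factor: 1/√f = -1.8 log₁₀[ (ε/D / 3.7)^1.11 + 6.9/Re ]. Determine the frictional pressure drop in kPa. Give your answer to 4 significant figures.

Reynolds number Re = ρVD/μ = 999.2 · 0.1229 · 0.1548 / 0.000491 = 3.872e+04.
Re > 4000 → turbulent. Relative roughness ε/D = 0.00117/0.1548 = 0.00756. Haaland: 1/√f = -1.8 log₁₀[(0.00756/3.7)^1.11 + 6.9/3.872e+04] = -1.8 log₁₀[0.00103 + 0.000178] = 5.25, so f = 0.03628.
Darcy-Weisbach: ΔP = f(L/D)(ρV²/2) = 0.03628·(28.07/0.1548)·(999.2·0.1229²/2) = 0.03628·181.3·7.546 = 49.65 Pa.
ΔP = 49.65 Pa = 0.04965 kPa.

ΔP ≈ 0.04965 kPa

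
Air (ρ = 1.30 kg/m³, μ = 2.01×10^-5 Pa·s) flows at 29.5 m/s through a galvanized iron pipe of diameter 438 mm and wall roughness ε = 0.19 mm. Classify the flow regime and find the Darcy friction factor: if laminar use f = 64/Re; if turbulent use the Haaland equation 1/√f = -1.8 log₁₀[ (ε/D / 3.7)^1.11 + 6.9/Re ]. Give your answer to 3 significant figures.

Re = ρVD/μ = 1.3·29.5·0.438/2.01e-05 = 8.357e+05.
Re > 4000 → turbulent. ε/D = 0.00019/0.438 = 0.000434; Haaland: 1/√f = -1.8 log₁₀[4.33e-05 + 8.26e-06] = 7.718, so f = 0.01679.

f ≈ 0.0168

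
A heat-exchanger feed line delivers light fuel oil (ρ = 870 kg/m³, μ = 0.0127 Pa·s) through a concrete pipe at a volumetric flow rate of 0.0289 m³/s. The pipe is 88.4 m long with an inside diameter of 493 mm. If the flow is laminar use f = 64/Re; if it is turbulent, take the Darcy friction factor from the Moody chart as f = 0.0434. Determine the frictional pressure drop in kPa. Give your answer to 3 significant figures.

Cross-sectional area A = πD²/4 = π(0.493)²/4 = 0.1909 m²; mean velocity V = Q/A = 0.0289/0.1909 = 0.1514 m/s.
Reynolds number Re = ρVD/μ = 870 · 0.1514 · 0.493 / 0.0127 = 5113.
Re > 4000 → turbulent; use the Moody-chart value f = 0.0434.
Darcy-Weisbach: ΔP = f(L/D)(ρV²/2) = 0.0434·(88.4/0.493)·(870·0.1514²/2) = 0.0434·179.3·9.971 = 77.59 Pa.
ΔP = 77.59 Pa = 0.0776 kPa.

ΔP ≈ 0.0776 kPa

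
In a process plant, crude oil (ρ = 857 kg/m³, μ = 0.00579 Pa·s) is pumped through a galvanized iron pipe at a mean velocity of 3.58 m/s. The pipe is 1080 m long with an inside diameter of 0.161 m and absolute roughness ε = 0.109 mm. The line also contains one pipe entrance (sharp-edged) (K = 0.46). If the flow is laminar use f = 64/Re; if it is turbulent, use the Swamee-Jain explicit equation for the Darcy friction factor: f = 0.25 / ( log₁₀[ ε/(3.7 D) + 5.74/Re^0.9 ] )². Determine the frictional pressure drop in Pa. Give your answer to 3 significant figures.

Reynolds number Re = ρVD/μ = 857 · 3.58 · 0.161 / 0.00579 = 8.531e+04.
Re > 4000 → turbulent. Relative roughness ε/D = 0.000109/0.161 = 0.000677. Swamee-Jain: f = 0.25/(log₁₀[0.000677/3.7 + 5.74/8.531e+04^0.9])² = 0.25/(log₁₀[0.000183 + 0.000209])² = 0.25/(-3.406)² = 0.02155.
Total minor-loss coefficient ΣK = 1·0.46 = 0.46.
ΔP = [f·L/D + ΣK]·(ρV²/2) = [0.02155·1080/0.161 + 0.46]·(857·3.58²/2) = [144.5 + 0.46]·5492 = 7.963e+05 Pa.

ΔP ≈ 796000 Pa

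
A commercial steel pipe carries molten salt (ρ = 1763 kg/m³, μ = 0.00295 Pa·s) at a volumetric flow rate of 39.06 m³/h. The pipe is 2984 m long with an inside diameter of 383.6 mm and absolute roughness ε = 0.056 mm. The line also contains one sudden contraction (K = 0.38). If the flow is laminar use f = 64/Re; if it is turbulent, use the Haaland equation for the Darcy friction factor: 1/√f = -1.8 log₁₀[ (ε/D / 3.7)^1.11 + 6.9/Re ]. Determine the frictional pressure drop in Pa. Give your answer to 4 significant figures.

Q = 39.06 m³/h = 39.06/3600 = 0.01085 m³/s.
Cross-sectional area A = πD²/4 = π(0.3836)²/4 = 0.1156 m²; mean velocity V = Q/A = 0.01085/0.1156 = 0.09388 m/s.
Reynolds number Re = ρVD/μ = 1763 · 0.09388 · 0.3836 / 0.00295 = 2.152e+04.
Re > 4000 → turbulent. Relative roughness ε/D = 5.6e-05/0.3836 = 0.000146. Haaland: 1/√f = -1.8 log₁₀[(0.000146/3.7)^1.11 + 6.9/2.152e+04] = -1.8 log₁₀[1.29e-05 + 0.000321] = 6.258, so f = 0.02553.
Total minor-loss coefficient ΣK = 1·0.38 = 0.38.
ΔP = [f·L/D + ΣK]·(ρV²/2) = [0.02553·2984/0.3836 + 0.38]·(1763·0.09388²/2) = [198.6 + 0.38]·7.769 = 1546 Pa.

ΔP ≈ 1546 Pa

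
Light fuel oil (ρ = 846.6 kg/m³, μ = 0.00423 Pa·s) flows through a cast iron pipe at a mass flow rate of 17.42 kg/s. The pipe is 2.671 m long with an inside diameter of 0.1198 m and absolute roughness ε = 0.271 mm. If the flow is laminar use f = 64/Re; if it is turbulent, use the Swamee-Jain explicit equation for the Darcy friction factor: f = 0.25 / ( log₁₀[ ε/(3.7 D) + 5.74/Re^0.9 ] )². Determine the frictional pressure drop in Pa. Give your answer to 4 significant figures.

ΔP ≈ 871.8 Pa

A = πD²/4 = π(0.1198)²/4 = 0.01127 m²; mean velocity V = ṁ/(ρA) = 17.42/(846.6 · 0.01127) = 1.825 m/s.
Reynolds number Re = ρVD/μ = 846.6 · 1.825 · 0.1198 / 0.00423 = 4.377e+04.
Re > 4000 → turbulent. Relative roughness ε/D = 0.000271/0.1198 = 0.00226. Swamee-Jain: f = 0.25/(log₁₀[0.00226/3.7 + 5.74/4.377e+04^0.9])² = 0.25/(log₁₀[0.000611 + 0.000382])² = 0.25/(-3.003)² = 0.02772.
Darcy-Weisbach: ΔP = f(L/D)(ρV²/2) = 0.02772·(2.671/0.1198)·(846.6·1.825²/2) = 0.02772·22.3·1411 = 871.8 Pa.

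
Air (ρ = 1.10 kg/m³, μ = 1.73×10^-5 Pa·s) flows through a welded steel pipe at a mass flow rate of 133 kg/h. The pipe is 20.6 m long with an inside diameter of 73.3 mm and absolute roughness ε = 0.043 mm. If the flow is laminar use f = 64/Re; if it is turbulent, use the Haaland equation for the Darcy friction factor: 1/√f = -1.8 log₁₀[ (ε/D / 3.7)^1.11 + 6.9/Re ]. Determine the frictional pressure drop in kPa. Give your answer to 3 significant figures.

ṁ = 133 kg/h = 133/3600 = 0.03694 kg/s.
A = πD²/4 = π(0.0733)²/4 = 0.00422 m²; mean velocity V = ṁ/(ρA) = 0.03694/(1.1 · 0.00422) = 7.959 m/s.
Reynolds number Re = ρVD/μ = 1.1 · 7.959 · 0.0733 / 1.73e-05 = 3.709e+04.
Re > 4000 → turbulent. Relative roughness ε/D = 4.3e-05/0.0733 = 0.000587. Haaland: 1/√f = -1.8 log₁₀[(0.000587/3.7)^1.11 + 6.9/3.709e+04] = -1.8 log₁₀[6.06e-05 + 0.000186] = 6.495, so f = 0.02371.
Darcy-Weisbach: ΔP = f(L/D)(ρV²/2) = 0.02371·(20.6/0.0733)·(1.1·7.959²/2) = 0.02371·281·34.84 = 232.1 Pa.
ΔP = 232.1 Pa = 0.232 kPa.

ΔP ≈ 0.232 kPa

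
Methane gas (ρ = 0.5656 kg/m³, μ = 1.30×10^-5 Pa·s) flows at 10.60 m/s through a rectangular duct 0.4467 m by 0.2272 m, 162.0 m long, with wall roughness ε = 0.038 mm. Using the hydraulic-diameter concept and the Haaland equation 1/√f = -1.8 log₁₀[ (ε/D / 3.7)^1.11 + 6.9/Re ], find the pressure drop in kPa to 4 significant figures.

Hydraulic diameter D_h = 4A/P = 4·(0.4467·0.2272)/(2·(0.4467+0.2272)) = 0.406/1.348 = 0.3012 m.
Re = ρVD_h/μ = 0.5656·10.6·0.3012/1.3e-05 = 1.389e+05.
ε/D_h = 3.8e-05/0.3012 = 0.000126; Haaland gives 1/√f = -1.8 log₁₀[1.1e-05+4.97e-05] = 7.591, so f = 0.01736.
ΔP = f(L/D_h)(ρV²/2) = 0.01736·162/0.3012·31.78 = 296.6 Pa.
ΔP = 0.2966 kPa.

ΔP ≈ 0.2966 kPa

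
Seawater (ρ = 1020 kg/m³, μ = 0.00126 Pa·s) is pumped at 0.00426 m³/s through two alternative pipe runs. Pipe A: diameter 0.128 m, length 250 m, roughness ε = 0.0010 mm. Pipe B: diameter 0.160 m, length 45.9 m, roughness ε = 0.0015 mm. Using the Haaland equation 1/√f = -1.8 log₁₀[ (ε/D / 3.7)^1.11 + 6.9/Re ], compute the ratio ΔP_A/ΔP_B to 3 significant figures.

Pipe A: V = Q/A = 0.00426/0.01287 = 0.3311 m/s; Re = 3.43e+04; ε/D = 7.81e-06; Haaland → f = 0.0226; ΔP_A = f(L/D)(ρV²/2) = 2467 Pa.
Pipe B: V = Q/A = 0.00426/0.02011 = 0.2119 m/s; Re = 2.744e+04; ε/D = 9.38e-06; Haaland → f = 0.02383; ΔP_B = f(L/D)(ρV²/2) = 156.5 Pa.
ΔP_A/ΔP_B = 2467/156.5 = 15.8.

ΔP_A/ΔP_B ≈ 15.8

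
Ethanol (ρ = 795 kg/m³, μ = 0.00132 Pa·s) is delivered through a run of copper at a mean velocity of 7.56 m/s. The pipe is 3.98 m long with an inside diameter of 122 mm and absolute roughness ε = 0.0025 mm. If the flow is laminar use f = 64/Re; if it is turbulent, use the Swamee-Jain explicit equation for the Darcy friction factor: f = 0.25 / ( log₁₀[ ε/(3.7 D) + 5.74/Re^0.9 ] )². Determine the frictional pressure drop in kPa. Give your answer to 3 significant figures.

Reynolds number Re = ρVD/μ = 795 · 7.56 · 0.122 / 0.00132 = 5.555e+05.
Re > 4000 → turbulent. Relative roughness ε/D = 2.5e-06/0.122 = 2.05e-05. Swamee-Jain: f = 0.25/(log₁₀[2.05e-05/3.7 + 5.74/5.555e+05^0.9])² = 0.25/(log₁₀[5.54e-06 + 3.88e-05])² = 0.25/(-4.353)² = 0.01319.
Darcy-Weisbach: ΔP = f(L/D)(ρV²/2) = 0.01319·(3.98/0.122)·(795·7.56²/2) = 0.01319·32.62·2.272e+04 = 9777 Pa.
ΔP = 9777 Pa = 9.78 kPa.

ΔP ≈ 9.78 kPa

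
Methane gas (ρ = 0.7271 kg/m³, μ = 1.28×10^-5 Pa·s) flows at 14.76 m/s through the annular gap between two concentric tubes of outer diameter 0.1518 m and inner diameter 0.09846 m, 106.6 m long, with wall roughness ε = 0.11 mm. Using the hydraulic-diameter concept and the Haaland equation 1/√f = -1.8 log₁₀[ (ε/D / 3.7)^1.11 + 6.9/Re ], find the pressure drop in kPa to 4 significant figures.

Hydraulic diameter D_h = 4A/P = D_o - D_i = 0.1518 - 0.09846 = 0.05334 m.
Re = ρVD_h/μ = 0.7271·14.76·0.05334/1.28e-05 = 4.472e+04.
ε/D_h = 0.00011/0.05334 = 0.00206; Haaland gives 1/√f = -1.8 log₁₀[0.000244+0.000154] = 6.119, so f = 0.02671.
ΔP = f(L/D_h)(ρV²/2) = 0.02671·106.6/0.05334·79.2 = 4228 Pa.
ΔP = 4.228 kPa.

ΔP ≈ 4.228 kPa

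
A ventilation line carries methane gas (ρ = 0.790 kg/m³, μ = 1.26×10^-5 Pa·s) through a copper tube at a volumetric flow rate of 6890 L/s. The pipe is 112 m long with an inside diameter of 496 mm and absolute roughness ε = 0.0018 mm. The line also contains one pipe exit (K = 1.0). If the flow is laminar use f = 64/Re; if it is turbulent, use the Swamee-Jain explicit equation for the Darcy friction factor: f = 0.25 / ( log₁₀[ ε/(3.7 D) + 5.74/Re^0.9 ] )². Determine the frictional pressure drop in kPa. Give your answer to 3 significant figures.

ΔP ≈ 1.81 kPa

Q = 6890 L/s = 6890/1000 = 6.89 m³/s.
Cross-sectional area A = πD²/4 = π(0.496)²/4 = 0.1932 m²; mean velocity V = Q/A = 6.89/0.1932 = 35.66 m/s.
Reynolds number Re = ρVD/μ = 0.79 · 35.66 · 0.496 / 1.26e-05 = 1.109e+06.
Re > 4000 → turbulent. Relative roughness ε/D = 1.8e-06/0.496 = 3.63e-06. Swamee-Jain: f = 0.25/(log₁₀[3.63e-06/3.7 + 5.74/1.109e+06^0.9])² = 0.25/(log₁₀[9.81e-07 + 2.08e-05])² = 0.25/(-4.662)² = 0.01151.
Total minor-loss coefficient ΣK = 1·1 = 1.
ΔP = [f·L/D + ΣK]·(ρV²/2) = [0.01151·112/0.496 + 1]·(0.79·35.66²/2) = [2.598 + 1]·502.3 = 1807 Pa.
ΔP = 1807 Pa = 1.81 kPa.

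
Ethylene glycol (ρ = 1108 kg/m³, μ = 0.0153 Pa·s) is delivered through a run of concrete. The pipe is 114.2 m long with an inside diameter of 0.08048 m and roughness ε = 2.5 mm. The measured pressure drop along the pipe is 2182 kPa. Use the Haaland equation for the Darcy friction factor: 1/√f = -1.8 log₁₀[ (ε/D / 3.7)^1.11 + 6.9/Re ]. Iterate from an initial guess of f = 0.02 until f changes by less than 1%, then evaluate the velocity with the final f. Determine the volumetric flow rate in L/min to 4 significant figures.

Rearranging Darcy-Weisbach: V = √(2·ΔP·D/(f·L·ρ)). With ε/D = 0.0025/0.08048 = 0.0311, iterate starting from f = 0.02:
  f = 0.02 → V = √(2·2.182e+06·0.08048/(0.02·114.2·1108)) = 11.78 m/s; Re = ρVD/μ = 6.866e+04; f → 0.05857
  f = 0.05857 → V = 6.884 m/s; Re = 4.012e+04; f → 0.05888
Converged (Δf/f < 1%). With the final f = 0.05888: V = √(2·2.182e+06·0.08048/(0.05888·114.2·1108)) = 6.866 m/s.
Q = V·A = 6.866·(π/4·0.08048²) = 0.03493 m³/s = 2096 L/min.

Q ≈ 2096 L/min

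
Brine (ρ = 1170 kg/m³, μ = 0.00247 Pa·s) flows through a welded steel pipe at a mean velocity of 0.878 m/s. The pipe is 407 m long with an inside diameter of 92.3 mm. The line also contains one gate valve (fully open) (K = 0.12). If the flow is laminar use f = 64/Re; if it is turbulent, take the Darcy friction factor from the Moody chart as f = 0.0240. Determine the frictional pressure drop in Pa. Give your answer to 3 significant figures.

ΔP ≈ 47800 Pa

Reynolds number Re = ρVD/μ = 1170 · 0.878 · 0.0923 / 0.00247 = 3.839e+04.
Re > 4000 → turbulent; use the Moody-chart value f = 0.0240.
Total minor-loss coefficient ΣK = 1·0.12 = 0.12.
ΔP = [f·L/D + ΣK]·(ρV²/2) = [0.024·407/0.0923 + 0.12]·(1170·0.878²/2) = [105.8 + 0.12]·451 = 4.778e+04 Pa.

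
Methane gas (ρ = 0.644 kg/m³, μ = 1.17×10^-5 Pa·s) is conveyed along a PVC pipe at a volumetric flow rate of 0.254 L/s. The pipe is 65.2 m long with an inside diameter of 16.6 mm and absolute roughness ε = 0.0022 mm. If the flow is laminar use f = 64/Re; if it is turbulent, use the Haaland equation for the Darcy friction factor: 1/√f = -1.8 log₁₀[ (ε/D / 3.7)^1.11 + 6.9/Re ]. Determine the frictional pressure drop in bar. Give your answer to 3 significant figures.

ΔP ≈ 0.00104 bar

Q = 0.254 L/s = 0.254/1000 = 0.000254 m³/s.
Cross-sectional area A = πD²/4 = π(0.0166)²/4 = 0.0002164 m²; mean velocity V = Q/A = 0.000254/0.0002164 = 1.174 m/s.
Reynolds number Re = ρVD/μ = 0.644 · 1.174 · 0.0166 / 1.17e-05 = 1072.
Re < 2300 → laminar flow, so f = 64/Re = 64/1072 = 0.05968 (the turbulent correlation is not needed).
Darcy-Weisbach: ΔP = f(L/D)(ρV²/2) = 0.05968·(65.2/0.0166)·(0.644·1.174²/2) = 0.05968·3928·0.4435 = 104 Pa.
ΔP = 104 Pa = 0.00104 bar.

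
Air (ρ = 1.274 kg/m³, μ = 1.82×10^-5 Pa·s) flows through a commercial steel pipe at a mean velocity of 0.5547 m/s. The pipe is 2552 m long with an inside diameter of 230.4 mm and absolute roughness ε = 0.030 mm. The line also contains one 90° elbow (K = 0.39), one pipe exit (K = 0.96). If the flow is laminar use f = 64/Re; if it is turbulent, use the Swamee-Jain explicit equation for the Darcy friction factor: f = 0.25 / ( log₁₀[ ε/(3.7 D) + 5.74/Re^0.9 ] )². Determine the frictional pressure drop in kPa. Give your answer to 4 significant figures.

ΔP ≈ 0.07009 kPa

Reynolds number Re = ρVD/μ = 1.274 · 0.5547 · 0.2304 / 1.82e-05 = 8946.
Re > 4000 → turbulent. Relative roughness ε/D = 3e-05/0.2304 = 0.00013. Swamee-Jain: f = 0.25/(log₁₀[0.00013/3.7 + 5.74/8946^0.9])² = 0.25/(log₁₀[3.52e-05 + 0.00159])² = 0.25/(-2.788)² = 0.03216.
Total minor-loss coefficient ΣK = 1·0.39 + 1·0.96 = 1.35.
ΔP = [f·L/D + ΣK]·(ρV²/2) = [0.03216·2552/0.2304 + 1.35]·(1.274·0.5547²/2) = [356.2 + 1.35]·0.196 = 70.09 Pa.
ΔP = 70.09 Pa = 0.07009 kPa.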